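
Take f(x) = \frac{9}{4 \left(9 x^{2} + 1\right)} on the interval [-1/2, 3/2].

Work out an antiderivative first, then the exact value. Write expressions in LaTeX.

A candidate is checked by its d/dx: the result must match f(x).
F(x) = \frac{3 \operatorname{atan}{\left(3 x \right)}}{4} is an antiderivative of f.
Check: d/dx[\frac{3 \operatorname{atan}{\left(3 x \right)}}{4}] = \frac{9}{36 x^{2} + 4}, which equals f(x).
F(3/2) = \frac{3 \operatorname{atan}{\left(\frac{9}{2} \right)}}{4}; F(-1/2) = - \frac{3 \operatorname{atan}{\left(\frac{3}{2} \right)}}{4}.
Integral = F(3/2) - F(-1/2) = \frac{3 \operatorname{atan}{\left(\frac{3}{2} \right)}}{4} + \frac{3 \operatorname{atan}{\left(\frac{9}{2} \right)}}{4}.

Antiderivative: F(x) = \frac{3 \operatorname{atan}{\left(3 x \right)}}{4}; value = \frac{3 \operatorname{atan}{\left(\frac{3}{2} \right)}}{4} + \frac{3 \operatorname{atan}{\left(\frac{9}{2} \right)}}{4}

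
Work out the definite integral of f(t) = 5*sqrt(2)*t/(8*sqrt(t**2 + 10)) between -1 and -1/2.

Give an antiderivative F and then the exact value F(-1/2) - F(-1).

The substitution u = t**2/2 + 5 works: f is exactly (dF/du)*(du/dt) for that inner function.
F(t) = 5*sqrt(t**2/2 + 5)/4 is an antiderivative of f.
Check: d/dt[5*sqrt(t**2/2 + 5)/4] = 5*sqrt(2)*t/(8*sqrt(t**2 + 10)) = f(t).
F(-1/2) = 5*sqrt(82)/16; F(-1) = 5*sqrt(22)/8.
Integral = F(-1/2) - F(-1) = -5*sqrt(22)/8 + 5*sqrt(82)/16.

Antiderivative: F(t) = 5*sqrt(t**2/2 + 5)/4; value = -5*sqrt(22)/8 + 5*sqrt(82)/16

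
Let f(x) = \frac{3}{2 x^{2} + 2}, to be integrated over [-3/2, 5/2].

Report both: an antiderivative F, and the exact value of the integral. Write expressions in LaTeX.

Antiderivative: F(x) = \frac{3 \operatorname{atan}{\left(x \right)}}{2}; value = \frac{3 \operatorname{atan}{\left(\frac{3}{2} \right)}}{2} + \frac{3 \operatorname{atan}{\left(\frac{5}{2} \right)}}{2}

A candidate is checked by its d/dx: the result must match f(x).
F(x) = \frac{3 \operatorname{atan}{\left(x \right)}}{2} is an antiderivative of f.
Check: d/dx[\frac{3 \operatorname{atan}{\left(x \right)}}{2}] = \frac{3}{2 x^{2} + 2} = f(x).
F(5/2) = \frac{3 \operatorname{atan}{\left(\frac{5}{2} \right)}}{2}; F(-3/2) = - \frac{3 \operatorname{atan}{\left(\frac{3}{2} \right)}}{2}.
Integral = F(5/2) - F(-3/2) = \frac{3 \operatorname{atan}{\left(\frac{3}{2} \right)}}{2} + \frac{3 \operatorname{atan}{\left(\frac{5}{2} \right)}}{2}.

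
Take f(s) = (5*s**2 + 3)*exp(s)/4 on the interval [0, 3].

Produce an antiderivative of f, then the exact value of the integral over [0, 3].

Antiderivative: F(s) = (5*s**2 - 10*s + 13)*exp(s)/4; value = -13/4 + 7*exp(3)

Recognize the product-rule pattern: f = u'v + uv' with u = 5*s**2/4 - 5*s/2 + 13/4, v = exp(s), so integration by parts undoes it.
F(s) = (5*s**2 - 10*s + 13)*exp(s)/4 is an antiderivative of f.
Check: d/ds[(5*s**2 - 10*s + 13)*exp(s)/4] = 5*s**2*exp(s)/4 + 3*exp(s)/4, which equals f(s).
F(3) = 7*exp(3); F(0) = 13/4.
Integral = F(3) - F(0) = -13/4 + 7*exp(3).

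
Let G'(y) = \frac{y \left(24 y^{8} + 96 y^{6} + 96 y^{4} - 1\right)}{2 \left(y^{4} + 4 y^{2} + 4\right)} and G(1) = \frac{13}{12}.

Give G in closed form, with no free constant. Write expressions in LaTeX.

Recover the given G'(y) by differentiating a candidate G(y); any mismatch rules it out.
A general antiderivative is 2 y^{6} + \frac{1}{4 \left(y^{2} + 2\right)} + C.
The condition gives C = \frac{13}{12} - (\frac{25}{12}) = -1.
So G(y) = \frac{8 y^{8} + 16 y^{6} - 4 y^{2} - 7}{4 \left(y^{2} + 2\right)}.
Check: d/dy[\frac{8 y^{8} + 16 y^{6} - 4 y^{2} - 7}{4 \left(y^{2} + 2\right)}] = \frac{24 y^{9} + 96 y^{7} + 96 y^{5} - y}{2 y^{4} + 8 y^{2} + 8}, which equals G'(y).

G(y) = \frac{8 y^{8} + 16 y^{6} - 4 y^{2} - 7}{4 \left(y^{2} + 2\right)}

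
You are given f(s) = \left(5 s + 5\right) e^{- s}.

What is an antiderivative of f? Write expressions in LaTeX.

f has the shape u'v + uv' for u = - 5 s - 10 and v = e^{- s} — it is the derivative of the product u*v.
Check: d/ds[\left(- 5 s - 10\right) e^{- s}] = \left(5 s + 5\right) e^{- s} = f(s).

An antiderivative is F(s) = \left(- 5 s - 10\right) e^{- s}.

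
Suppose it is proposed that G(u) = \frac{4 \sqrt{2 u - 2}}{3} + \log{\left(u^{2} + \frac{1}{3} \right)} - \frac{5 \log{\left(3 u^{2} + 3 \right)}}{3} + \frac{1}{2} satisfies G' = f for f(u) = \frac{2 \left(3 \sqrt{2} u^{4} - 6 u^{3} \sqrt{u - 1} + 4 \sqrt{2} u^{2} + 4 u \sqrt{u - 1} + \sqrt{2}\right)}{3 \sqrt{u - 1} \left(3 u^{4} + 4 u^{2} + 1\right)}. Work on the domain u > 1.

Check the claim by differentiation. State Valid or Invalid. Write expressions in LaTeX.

d/du[G] = \frac{6 \sqrt{2} u^{4} - 12 u^{3} \sqrt{u - 1} + 8 \sqrt{2} u^{2} + 8 u \sqrt{u - 1} + 2 \sqrt{2}}{9 u^{4} \sqrt{u - 1} + 12 u^{2} \sqrt{u - 1} + 3 \sqrt{u - 1}}
This equals f(u) exactly, so the claim holds.

Valid - differentiating G returns exactly f.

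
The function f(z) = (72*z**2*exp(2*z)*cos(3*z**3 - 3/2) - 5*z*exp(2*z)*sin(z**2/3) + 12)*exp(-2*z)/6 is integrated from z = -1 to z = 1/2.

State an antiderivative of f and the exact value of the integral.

Check any antiderivative F(z) by computing F'(z) and comparing it with f(z).
F(z) = (16*exp(2*z)*sin(3*z**3 - 3/2) + 15*exp(2*z)*cos(z**2/3) - 12)*exp(-2*z)/12 is an antiderivative of f.
Check: d/dz[(16*exp(2*z)*sin(3*z**3 - 3/2) + 15*exp(2*z)*cos(z**2/3) - 12)*exp(-2*z)/12] = (72*z**2*exp(2*z)*cos(3*z**3 - 3/2) - 5*z*exp(2*z)*sin(z**2/3) + 12)*exp(-2*z)/6 = f(z).
F(1/2) = -4*sin(9/8)/3 - exp(-1) + 5*cos(1/12)/4; F(-1) = -exp(2) + 5*cos(1/3)/4 - 4*sin(9/2)/3.
Integral = F(1/2) - F(-1) = 4*sin(9/2)/3 - 4*sin(9/8)/3 - 5*cos(1/3)/4 - exp(-1) + 5*cos(1/12)/4 + exp(2).

Antiderivative: F(z) = (16*exp(2*z)*sin(3*z**3 - 3/2) + 15*exp(2*z)*cos(z**2/3) - 12)*exp(-2*z)/12; value = 4*sin(9/2)/3 - 4*sin(9/8)/3 - 5*cos(1/3)/4 - exp(-1) + 5*cos(1/12)/4 + exp(2)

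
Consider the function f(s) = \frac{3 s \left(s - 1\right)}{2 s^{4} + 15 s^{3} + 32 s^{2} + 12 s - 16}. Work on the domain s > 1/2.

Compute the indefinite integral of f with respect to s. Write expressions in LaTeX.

F(s) = - \frac{\log{\left(s - \frac{1}{2} \right)}}{75} + \frac{42 \log{\left(s + 2 \right)}}{25} - \frac{5 \log{\left(s + 4 \right)}}{3} + \frac{9}{5 s + 10} + C

The denominator factors as \left(s + 2\right)^{2} \left(s + 4\right) \left(2 s - 1\right); partial fractions split f into directly integrable pieces: - \frac{2}{75 \left(2 s - 1\right)} - \frac{5}{3 \left(s + 4\right)} + \frac{42}{25 \left(s + 2\right)} - \frac{9}{5 \left(s + 2\right)^{2}}.
Check: d/ds[- \frac{\log{\left(s - \frac{1}{2} \right)}}{75} + \frac{42 \log{\left(s + 2 \right)}}{25} - \frac{5 \log{\left(s + 4 \right)}}{3} + \frac{9}{5 s + 10}] = \frac{3 s^{2} - 3 s}{2 s^{4} + 15 s^{3} + 32 s^{2} + 12 s - 16}, which equals f(s).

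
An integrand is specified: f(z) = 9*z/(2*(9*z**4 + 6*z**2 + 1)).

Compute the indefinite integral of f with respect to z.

The substitution u = 4*z**2 + 4/3 works: f is exactly (dF/du)*(du/dz) for that inner function.
Check: d/dz[-3/(4*(3*z**2 + 1))] = 9*z/(18*z**4 + 12*z**2 + 2), which equals f(z).

F(z) = -3/(4*(3*z**2 + 1)) + C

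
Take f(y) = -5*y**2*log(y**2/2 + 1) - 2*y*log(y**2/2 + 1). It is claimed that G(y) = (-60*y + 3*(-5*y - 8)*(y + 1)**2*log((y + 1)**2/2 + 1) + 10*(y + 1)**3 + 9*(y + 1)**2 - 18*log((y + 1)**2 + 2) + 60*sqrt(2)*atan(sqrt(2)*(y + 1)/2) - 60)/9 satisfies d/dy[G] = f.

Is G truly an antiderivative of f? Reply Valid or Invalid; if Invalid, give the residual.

d/dy[G] = -5*y**2*log(y**2/2 + y + 3/2) - 12*y*log(y**2/2 + y + 3/2) - 7*log(y**2/2 + y + 3/2)
d/dy[G] - f(y) = 5*y**2*log(y**2/2 + 1) - 5*y**2*log(y**2/2 + y + 3/2) + 2*y*log(y**2/2 + 1) - 12*y*log(y**2/2 + y + 3/2) - 7*log(y**2/2 + y + 3/2) != 0.

Invalid: d/dy[G] - f = 5*y**2*log(y**2/2 + 1) - 5*y**2*log(y**2/2 + y + 3/2) + 2*y*log(y**2/2 + 1) - 12*y*log(y**2/2 + y + 3/2) - 7*log(y**2/2 + y + 3/2), which is not 0.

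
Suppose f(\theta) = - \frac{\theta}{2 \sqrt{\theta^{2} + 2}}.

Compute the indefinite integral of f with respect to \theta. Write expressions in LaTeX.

f matches the chain-rule pattern g'(h)*h' with inner function h(\theta) = \theta^{2} + 2; substituting u = h(\theta) collapses the integral.
Check: d/d\theta[- \frac{\sqrt{\theta^{2} + 2}}{2}] = - \frac{\theta}{2 \sqrt{\theta^{2} + 2}} = f(\theta).

F(\theta) = - \frac{\sqrt{\theta^{2} + 2}}{2} + C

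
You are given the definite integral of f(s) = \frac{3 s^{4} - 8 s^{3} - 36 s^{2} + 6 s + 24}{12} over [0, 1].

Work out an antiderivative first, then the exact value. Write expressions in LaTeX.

Antiderivative: F(s) = \frac{s^{5}}{20} - \frac{s^{4}}{6} - s^{3} + \frac{s^{2}}{4} + 2 s; value = \frac{17}{15}

For F(s) to be correct the identity F'(s) - f(s) = 0 must hold.
F(s) = \frac{s^{5}}{20} - \frac{s^{4}}{6} - s^{3} + \frac{s^{2}}{4} + 2 s is an antiderivative of f.
Check: d/ds[\frac{s^{5}}{20} - \frac{s^{4}}{6} - s^{3} + \frac{s^{2}}{4} + 2 s] = \frac{s^{4}}{4} - \frac{2 s^{3}}{3} - 3 s^{2} + \frac{s}{2} + 2, which equals f(s).
F(1) = \frac{17}{15}; F(0) = 0.
Integral = F(1) - F(0) = \frac{17}{15}.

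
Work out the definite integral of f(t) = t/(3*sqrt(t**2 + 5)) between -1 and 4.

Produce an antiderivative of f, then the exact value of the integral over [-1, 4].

Antiderivative: F(t) = sqrt(t**2 + 5)/3; value = -sqrt(6)/3 + sqrt(21)/3

The substitution u = t**2 + 5 works: f is exactly (dF/du)*(du/dt) for that inner function.
F(t) = sqrt(t**2 + 5)/3 is an antiderivative of f.
Check: d/dt[sqrt(t**2 + 5)/3] = t/(3*sqrt(t**2 + 5)) = f(t).
F(4) = sqrt(21)/3; F(-1) = sqrt(6)/3.
Integral = F(4) - F(-1) = -sqrt(6)/3 + sqrt(21)/3.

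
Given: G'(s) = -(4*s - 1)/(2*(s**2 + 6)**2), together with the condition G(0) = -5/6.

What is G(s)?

G(s) = -(-s - 24)/(24*s**2 + 144) + sqrt(6)*atan(sqrt(6)*s/6)/144 - 1

Differentiate the proposed G(s) back; it has to land on the given G'(s).
A general antiderivative is -(-s - 24)/(24*s**2 + 144) + sqrt(6)*atan(sqrt(6)*s/6)/144 + C.
The condition gives C = -5/6 - (1/6) = -1.
So G(s) = -(-s - 24)/(24*s**2 + 144) + sqrt(6)*atan(sqrt(6)*s/6)/144 - 1.
Check: d/ds[-(-s - 24)/(24*s**2 + 144) + sqrt(6)*atan(sqrt(6)*s/6)/144 - 1] = (1 - 4*s)/(2*s**4 + 24*s**2 + 72), which equals G'(s).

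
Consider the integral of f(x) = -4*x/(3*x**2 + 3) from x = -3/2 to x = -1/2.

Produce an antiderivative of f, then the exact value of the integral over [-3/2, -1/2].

The substitution u = x**2 + 1 works: f is exactly (dF/du)*(du/dx) for that inner function.
F(x) = -2*log(x**2 + 1)/3 is an antiderivative of f.
Check: d/dx[-2*log(x**2 + 1)/3] = -4*x/(3*x**2 + 3) = f(x).
F(-1/2) = -2*log(5/4)/3; F(-3/2) = -2*log(13/4)/3.
Integral = F(-1/2) - F(-3/2) = -2*log(5/4)/3 + 2*log(13/4)/3.

Antiderivative: F(x) = -2*log(x**2 + 1)/3; value = -2*log(5/4)/3 + 2*log(13/4)/3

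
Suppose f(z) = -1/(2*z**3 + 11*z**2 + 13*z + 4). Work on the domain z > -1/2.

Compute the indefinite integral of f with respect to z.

F(z) = (-6*log(z + 1/2) + 7*log(z + 1) - log(z + 4))/21 + C

The denominator factors as (z + 1)*(z + 4)*(2*z + 1); partial fractions split f into directly integrable pieces: -4/(7*(2*z + 1)) - 1/(21*(z + 4)) + 1/(3*(z + 1)).
Check: d/dz[(-6*log(z + 1/2) + 7*log(z + 1) - log(z + 4))/21] = -1/(2*z**3 + 11*z**2 + 13*z + 4) = f(z).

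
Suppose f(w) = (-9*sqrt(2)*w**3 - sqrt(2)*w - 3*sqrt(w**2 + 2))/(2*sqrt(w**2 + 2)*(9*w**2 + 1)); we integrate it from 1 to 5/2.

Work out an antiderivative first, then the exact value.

Antiderivative: F(w) = -sqrt(w**2/2 + 1) - atan(3*w)/2; value = -sqrt(66)/4 - atan(15/2)/2 + atan(3)/2 + sqrt(6)/2

An antiderivative F(w) passes only if d/dw[F] lands on f(w) exactly.
F(w) = -sqrt(w**2/2 + 1) - atan(3*w)/2 is an antiderivative of f.
Check: d/dw[-sqrt(w**2/2 + 1) - atan(3*w)/2] = (-9*sqrt(2)*w**3 - sqrt(2)*w - 3*sqrt(w**2 + 2))/(18*w**2*sqrt(w**2 + 2) + 2*sqrt(w**2 + 2)), which equals f(w).
F(5/2) = -sqrt(66)/4 - atan(15/2)/2; F(1) = -sqrt(6)/2 - atan(3)/2.
Integral = F(5/2) - F(1) = -sqrt(66)/4 - atan(15/2)/2 + atan(3)/2 + sqrt(6)/2.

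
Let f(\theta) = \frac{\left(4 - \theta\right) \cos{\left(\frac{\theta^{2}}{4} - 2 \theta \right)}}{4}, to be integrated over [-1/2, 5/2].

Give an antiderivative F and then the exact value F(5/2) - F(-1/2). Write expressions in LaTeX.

Antiderivative: F(\theta) = - \frac{\sin{\left(\frac{\theta^{2}}{4} - 2 \theta \right)}}{2}; value = \frac{\sin{\left(\frac{55}{16} \right)}}{2} + \frac{\sin{\left(\frac{17}{16} \right)}}{2}

f matches the chain-rule pattern g'(h)*h' with inner function h(\theta) = \frac{\theta^{2}}{4} - 2 \theta; substituting u = h(\theta) collapses the integral.
F(\theta) = - \frac{\sin{\left(\frac{\theta^{2}}{4} - 2 \theta \right)}}{2} is an antiderivative of f.
Check: d/d\theta[- \frac{\sin{\left(\frac{\theta^{2}}{4} - 2 \theta \right)}}{2}] = - \frac{\theta \cos{\left(\frac{\theta^{2}}{4} - 2 \theta \right)}}{4} + \cos{\left(\frac{\theta^{2}}{4} - 2 \theta \right)}, which equals f(\theta).
F(5/2) = \frac{\sin{\left(\frac{55}{16} \right)}}{2}; F(-1/2) = - \frac{\sin{\left(\frac{17}{16} \right)}}{2}.
Integral = F(5/2) - F(-1/2) = \frac{\sin{\left(\frac{55}{16} \right)}}{2} + \frac{\sin{\left(\frac{17}{16} \right)}}{2}.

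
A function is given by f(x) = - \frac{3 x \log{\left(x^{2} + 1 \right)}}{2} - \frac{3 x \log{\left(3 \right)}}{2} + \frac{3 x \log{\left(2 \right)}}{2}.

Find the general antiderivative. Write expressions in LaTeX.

The integrand splits into summands that can be handled one at a time.
Check: d/dx[\frac{3 \left(- x^{2} \log{\left(\frac{3 x^{2}}{2} + \frac{3}{2} \right)} + x^{2} - \log{\left(x^{2} + 1 \right)}\right)}{4}] = - \frac{3 x \log{\left(x^{2} + 1 \right)}}{2} - \frac{3 x \log{\left(3 \right)}}{2} + \frac{3 x \log{\left(2 \right)}}{2} = f(x).

F(x) = \frac{3 \left(- x^{2} \log{\left(\frac{3 x^{2}}{2} + \frac{3}{2} \right)} + x^{2} - \log{\left(x^{2} + 1 \right)}\right)}{4} + C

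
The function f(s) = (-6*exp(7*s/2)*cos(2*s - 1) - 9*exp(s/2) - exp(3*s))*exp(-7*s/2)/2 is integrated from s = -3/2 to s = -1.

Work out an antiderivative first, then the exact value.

Whatever form F(s) takes, F'(s) = f(s) is non-negotiable.
F(s) = -3*sin(2*s - 1)/2 + 3*exp(-3*s)/2 + exp(-s/2) is an antiderivative of f.
Check: d/ds[-3*sin(2*s - 1)/2 + 3*exp(-3*s)/2 + exp(-s/2)] = (-6*exp(7*s/2)*cos(2*s - 1) - 9*exp(s/2) - exp(3*s))*exp(-7*s/2)/2 = f(s).
F(-1) = 3*sin(3)/2 + exp(1/2) + 3*exp(3)/2; F(-3/2) = 3*sin(4)/2 + exp(3/4) + 3*exp(9/2)/2.
Integral = F(-1) - F(-3/2) = -3*exp(9/2)/2 - exp(3/4) + 3*sin(3)/2 - 3*sin(4)/2 + exp(1/2) + 3*exp(3)/2.

Antiderivative: F(s) = -3*sin(2*s - 1)/2 + 3*exp(-3*s)/2 + exp(-s/2); value = -3*exp(9/2)/2 - exp(3/4) + 3*sin(3)/2 - 3*sin(4)/2 + exp(1/2) + 3*exp(3)/2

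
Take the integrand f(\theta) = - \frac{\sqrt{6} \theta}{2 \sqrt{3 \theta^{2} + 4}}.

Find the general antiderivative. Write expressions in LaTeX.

f matches the chain-rule pattern g'(h)*h' with inner function h(\theta) = \frac{\theta^{2}}{2} + \frac{2}{3}; substituting u = h(\theta) collapses the integral.
Check: d/d\theta[- \frac{\sqrt{6} \sqrt{3 \theta^{2} + 4}}{6}] = - \frac{\sqrt{6} \theta}{2 \sqrt{3 \theta^{2} + 4}} = f(\theta).

F(\theta) = - \frac{\sqrt{6} \sqrt{3 \theta^{2} + 4}}{6} + C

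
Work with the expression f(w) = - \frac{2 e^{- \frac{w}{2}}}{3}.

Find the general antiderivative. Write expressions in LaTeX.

A candidate is checked by its d/dw: the result must match f(w).
Check: d/dw[\frac{4 e^{- \frac{w}{2}}}{3}] = - \frac{2 e^{- \frac{w}{2}}}{3} = f(w).

F(w) = \frac{4 e^{- \frac{w}{2}}}{3} + C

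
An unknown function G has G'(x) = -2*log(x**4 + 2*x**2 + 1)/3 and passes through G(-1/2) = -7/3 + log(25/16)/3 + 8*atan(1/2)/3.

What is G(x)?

G(x) = -2*x*log(x**4 + 2*x**2 + 1)/3 + 8*x/3 - 8*atan(x)/3 - 1

The proposed G(x) is checked by its d/dx: the result must match the given G'(x).
A general antiderivative is -2*x*log(x**4 + 2*x**2 + 1)/3 + 8*x/3 - 8*atan(x)/3 + C.
The condition gives C = -7/3 + log(25/16)/3 + 8*atan(1/2)/3 - (-4/3 + log(25/16)/3 + 8*atan(1/2)/3) = -1.
So G(x) = -2*x*log(x**4 + 2*x**2 + 1)/3 + 8*x/3 - 8*atan(x)/3 - 1.
Check: d/dx[-2*x*log(x**4 + 2*x**2 + 1)/3 + 8*x/3 - 8*atan(x)/3 - 1] = -2*log(x**4 + 2*x**2 + 1)/3 = G'(x).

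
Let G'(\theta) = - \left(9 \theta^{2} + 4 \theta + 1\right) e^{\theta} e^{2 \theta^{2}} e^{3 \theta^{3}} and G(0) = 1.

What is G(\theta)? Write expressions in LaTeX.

G(\theta) = 2 - e^{3 \theta^{3} + 2 \theta^{2} + \theta}

G'(\theta) matches the chain-rule pattern g'(h)*h' with inner function h(\theta) = 3 \theta^{3} + 2 \theta^{2} + \theta; substituting u = h(\theta) collapses the integral.
A general antiderivative is - e^{3 \theta^{3} + 2 \theta^{2} + \theta} + C.
The condition gives C = 1 - (-1) = 2.
So G(\theta) = 2 - e^{3 \theta^{3} + 2 \theta^{2} + \theta}.
Check: d/d\theta[2 - e^{3 \theta^{3} + 2 \theta^{2} + \theta}] = - 9 \theta^{2} e^{\theta} e^{2 \theta^{2}} e^{3 \theta^{3}} - 4 \theta e^{\theta} e^{2 \theta^{2}} e^{3 \theta^{3}} - e^{\theta} e^{2 \theta^{2}} e^{3 \theta^{3}}, which equals G'(\theta).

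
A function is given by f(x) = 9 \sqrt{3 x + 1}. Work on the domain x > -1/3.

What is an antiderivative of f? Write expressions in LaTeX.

An antiderivative F(x) passes only if d/dx[F] lands on f(x) exactly.
Check: d/dx[6 x \sqrt{3 x + 1} + 2 \sqrt{3 x + 1}] = \frac{27 x + 9}{\sqrt{3 x + 1}}, which equals f(x).

An antiderivative is F(x) = 6 x \sqrt{3 x + 1} + 2 \sqrt{3 x + 1}.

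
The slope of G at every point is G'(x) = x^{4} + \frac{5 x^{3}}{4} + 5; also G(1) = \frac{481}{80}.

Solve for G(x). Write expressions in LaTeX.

G(x) = \frac{16 x^{5} + 25 x^{4} + 400 x + 40}{80}

The integrand splits into summands that can be handled one at a time.
A general antiderivative is \frac{x^{5}}{5} + \frac{5 x^{4}}{16} + 5 x + C.
The condition gives C = \frac{481}{80} - (\frac{441}{80}) = \frac{1}{2}.
So G(x) = \frac{16 x^{5} + 25 x^{4} + 400 x + 40}{80}.
Check: d/dx[\frac{16 x^{5} + 25 x^{4} + 400 x + 40}{80}] = x^{4} + \frac{5 x^{3}}{4} + 5 = G'(x).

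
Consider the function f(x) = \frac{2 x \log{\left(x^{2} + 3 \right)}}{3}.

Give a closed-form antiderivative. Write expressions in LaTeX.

Recover f(x) by differentiating a candidate F(x); any mismatch rules it out.
Check: d/dx[\frac{x^{2} \log{\left(x^{2} + 3 \right)}}{3} - \frac{x^{2}}{3} + \log{\left(x^{2} + 3 \right)}] = \frac{2 x \log{\left(x^{2} + 3 \right)}}{3} = f(x).

An antiderivative is F(x) = \frac{x^{2} \log{\left(x^{2} + 3 \right)}}{3} - \frac{x^{2}}{3} + \log{\left(x^{2} + 3 \right)}.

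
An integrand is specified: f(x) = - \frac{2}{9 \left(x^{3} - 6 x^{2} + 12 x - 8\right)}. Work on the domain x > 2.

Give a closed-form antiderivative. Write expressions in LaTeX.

An antiderivative F(x) passes only if d/dx[F] lands on f(x) exactly.
Check: d/dx[\frac{1}{9 \left(x - 2\right)^{2}}] = - \frac{2}{9 x^{3} - 54 x^{2} + 108 x - 72}, which equals f(x).

An antiderivative is F(x) = \frac{1}{9 \left(x - 2\right)^{2}}.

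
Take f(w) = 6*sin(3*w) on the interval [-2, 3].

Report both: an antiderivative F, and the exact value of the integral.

Antiderivative: F(w) = -2*cos(3*w); value = -2*cos(9) + 2*cos(6)

Any candidate F(w) must reproduce f(w) exactly when differentiated.
F(w) = -2*cos(3*w) is an antiderivative of f.
Check: d/dw[-2*cos(3*w)] = 6*sin(3*w) = f(w).
F(3) = -2*cos(9); F(-2) = -2*cos(6).
Integral = F(3) - F(-2) = -2*cos(9) + 2*cos(6).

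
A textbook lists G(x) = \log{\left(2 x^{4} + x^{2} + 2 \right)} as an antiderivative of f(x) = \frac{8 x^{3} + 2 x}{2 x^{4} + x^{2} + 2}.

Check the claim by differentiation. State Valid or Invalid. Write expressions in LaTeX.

Valid - the claim checks out under differentiation.

d/dx[G] = \frac{8 x^{3} + 2 x}{2 x^{4} + x^{2} + 2}
This equals f(x) exactly, so the claim holds.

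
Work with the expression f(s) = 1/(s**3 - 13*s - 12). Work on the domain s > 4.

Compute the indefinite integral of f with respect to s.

The denominator factors as (s - 4)*(s + 1)*(s + 3); partial fractions split f into directly integrable pieces: 1/(14*(s + 3)) - 1/(10*(s + 1)) + 1/(35*(s - 4)).
Check: d/ds[-(-2*log(s - 4) + 7*log(s + 1) - 5*log(s + 3))/70] = 1/(s**3 - 13*s - 12) = f(s).

F(s) = -(-2*log(s - 4) + 7*log(s + 1) - 5*log(s + 3))/70 + C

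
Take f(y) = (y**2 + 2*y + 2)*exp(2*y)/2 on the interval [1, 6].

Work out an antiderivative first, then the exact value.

Recognize the product-rule pattern: f = u'v + uv' with u = y**2/4 + y/4 + 3/8, v = exp(2*y), so integration by parts undoes it.
F(y) = (2*y**2 + 2*y + 3)*exp(2*y)/8 is an antiderivative of f.
Check: d/dy[(2*y**2 + 2*y + 3)*exp(2*y)/8] = y**2*exp(2*y)/2 + y*exp(2*y) + exp(2*y), which equals f(y).
F(6) = 87*exp(12)/8; F(1) = 7*exp(2)/8.
Integral = F(6) - F(1) = -7*exp(2)/8 + 87*exp(12)/8.

Antiderivative: F(y) = (2*y**2 + 2*y + 3)*exp(2*y)/8; value = -7*exp(2)/8 + 87*exp(12)/8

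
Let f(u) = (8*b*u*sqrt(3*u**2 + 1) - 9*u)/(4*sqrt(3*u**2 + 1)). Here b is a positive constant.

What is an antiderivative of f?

An antiderivative is F(u) = b*u**2 - 3*sqrt(3*u**2 + 1)/4.

A candidate is checked by its d/du: the result must match f(u).
Check: d/du[b*u**2 - 3*sqrt(3*u**2 + 1)/4] = (8*b*u*sqrt(3*u**2 + 1) - 9*u)/(4*sqrt(3*u**2 + 1)) = f(u).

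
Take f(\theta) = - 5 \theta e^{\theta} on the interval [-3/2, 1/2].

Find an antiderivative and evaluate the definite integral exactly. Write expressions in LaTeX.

Recognize the product-rule pattern: f = u'v + uv' with u = 5 - 5 \theta, v = e^{\theta}, so integration by parts undoes it.
F(\theta) = - 5 \theta e^{\theta} + 5 e^{\theta} is an antiderivative of f.
Check: d/d\theta[- 5 \theta e^{\theta} + 5 e^{\theta}] = - 5 \theta e^{\theta} = f(\theta).
F(1/2) = \frac{5 e^{\frac{1}{2}}}{2}; F(-3/2) = \frac{25}{2 e^{\frac{3}{2}}}.
Integral = F(1/2) - F(-3/2) = - \frac{25}{2 e^{\frac{3}{2}}} + \frac{5 e^{\frac{1}{2}}}{2}.

Antiderivative: F(\theta) = - 5 \theta e^{\theta} + 5 e^{\theta}; value = - \frac{25}{2 e^{\frac{3}{2}}} + \frac{5 e^{\frac{1}{2}}}{2}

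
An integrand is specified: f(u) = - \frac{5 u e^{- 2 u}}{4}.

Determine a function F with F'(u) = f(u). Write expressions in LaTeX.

An antiderivative is F(u) = \frac{5 \left(2 u + 1\right) e^{- 2 u}}{16}.

f has the shape v'r + vr' for v = \frac{5 u}{8} + \frac{5}{16} and r = e^{- 2 u} — it is the derivative of the product v*r.
Check: d/du[\frac{5 \left(2 u + 1\right) e^{- 2 u}}{16}] = - \frac{5 u e^{- 2 u}}{4} = f(u).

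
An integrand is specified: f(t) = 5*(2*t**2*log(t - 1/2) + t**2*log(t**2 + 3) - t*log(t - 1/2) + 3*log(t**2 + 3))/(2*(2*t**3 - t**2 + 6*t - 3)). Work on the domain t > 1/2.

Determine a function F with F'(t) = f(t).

Recognize the product-rule pattern: f = u'v + uv' with u = 5*log(t**2 + 3)/4, v = log(t - 1/2), so integration by parts undoes it.
Check: d/dt[5*log(t - 1/2)*log(t**2 + 3)/4] = (10*t**2*log(t - 1/2) + 5*t**2*log(t**2 + 3) - 5*t*log(t - 1/2) + 15*log(t**2 + 3))/(4*t**3 - 2*t**2 + 12*t - 6), which equals f(t).

An antiderivative is F(t) = 5*log(t - 1/2)*log(t**2 + 3)/4.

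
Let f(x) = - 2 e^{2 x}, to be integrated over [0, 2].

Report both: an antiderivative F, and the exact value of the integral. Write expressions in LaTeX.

Antiderivative: F(x) = - e^{2 x}; value = 1 - e^{4}

Differentiate the proposed F(x) back; it has to land on f(x) exactly.
F(x) = - e^{2 x} is an antiderivative of f.
Check: d/dx[- e^{2 x}] = - 2 e^{2 x} = f(x).
F(2) = - e^{4}; F(0) = -1.
Integral = F(2) - F(0) = 1 - e^{4}.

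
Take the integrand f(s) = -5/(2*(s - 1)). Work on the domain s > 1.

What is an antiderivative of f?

An antiderivative is F(s) = -5*log(s - 1)/2.

Differentiate the proposed F(s) back; it has to land on f(s) exactly.
Check: d/ds[-5*log(s - 1)/2] = -5/(2*s - 2), which equals f(s).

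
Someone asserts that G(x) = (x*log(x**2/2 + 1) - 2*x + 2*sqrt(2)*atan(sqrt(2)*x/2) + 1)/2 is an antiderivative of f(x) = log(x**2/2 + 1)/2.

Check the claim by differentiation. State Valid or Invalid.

d/dx[G] = log(x**2/2 + 1)/2
This equals f(x) exactly, so the claim holds.

Valid. The derivative of G reproduces f.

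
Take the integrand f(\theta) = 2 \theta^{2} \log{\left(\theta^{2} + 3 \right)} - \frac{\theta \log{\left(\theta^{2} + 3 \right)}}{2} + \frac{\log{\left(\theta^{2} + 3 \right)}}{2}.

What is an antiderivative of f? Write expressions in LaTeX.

An antiderivative is F(\theta) = \frac{2 \theta^{3} \log{\left(\theta^{2} + 3 \right)}}{3} - \frac{4 \theta^{3}}{9} - \frac{\theta^{2} \log{\left(\theta^{2} + 3 \right)}}{4} + \frac{\theta^{2}}{4} + \frac{\theta \log{\left(\theta^{2} + 3 \right)}}{2} + 3 \theta - \frac{3 \log{\left(\theta^{2} + 3 \right)}}{4} - 3 \sqrt{3} \operatorname{atan}{\left(\frac{\sqrt{3} \theta}{3} \right)}.

Integrate term by term and add the pieces.
Check: d/d\theta[\frac{2 \theta^{3} \log{\left(\theta^{2} + 3 \right)}}{3} - \frac{4 \theta^{3}}{9} - \frac{\theta^{2} \log{\left(\theta^{2} + 3 \right)}}{4} + \frac{\theta^{2}}{4} + \frac{\theta \log{\left(\theta^{2} + 3 \right)}}{2} + 3 \theta - \frac{3 \log{\left(\theta^{2} + 3 \right)}}{4} - 3 \sqrt{3} \operatorname{atan}{\left(\frac{\sqrt{3} \theta}{3} \right)}] = 2 \theta^{2} \log{\left(\theta^{2} + 3 \right)} - \frac{\theta \log{\left(\theta^{2} + 3 \right)}}{2} + \frac{\log{\left(\theta^{2} + 3 \right)}}{2} = f(\theta).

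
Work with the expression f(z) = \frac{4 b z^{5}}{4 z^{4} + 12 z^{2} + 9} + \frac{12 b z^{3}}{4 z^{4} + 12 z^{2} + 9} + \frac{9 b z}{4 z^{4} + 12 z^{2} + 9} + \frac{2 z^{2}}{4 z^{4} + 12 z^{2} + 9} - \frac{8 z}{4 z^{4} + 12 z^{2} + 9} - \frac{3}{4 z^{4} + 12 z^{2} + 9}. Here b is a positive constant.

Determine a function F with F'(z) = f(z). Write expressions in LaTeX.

An antiderivative is F(z) = \frac{b z^{2}}{2} - \frac{z}{2 z^{2} + 3} + \frac{2}{2 z^{2} + 3}.

Integrate term by term and add the pieces.
Check: d/dz[\frac{b z^{2}}{2} - \frac{z}{2 z^{2} + 3} + \frac{2}{2 z^{2} + 3}] = \frac{4 b z^{5} + 12 b z^{3} + 9 b z + 2 z^{2} - 8 z - 3}{4 z^{4} + 12 z^{2} + 9}, which equals f(z).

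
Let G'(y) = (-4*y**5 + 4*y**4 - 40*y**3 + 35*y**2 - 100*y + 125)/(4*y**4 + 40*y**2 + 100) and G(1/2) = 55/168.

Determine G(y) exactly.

G(y) = (-6*y**2*(y**2 + 5) - 2*y**2 + 12*y*(y**2 + 5) + 15*y - 10)/(12*(y**2 + 5))

A candidate passes only if d/dy[G] lands on the given G'(y) exactly.
A general antiderivative is -y**2/2 + y + 5*y/(4*(y**2 + 5)) - 2/3 + C.
The condition gives C = 55/168 - (-29/168) = 1/2.
So G(y) = (-6*y**2*(y**2 + 5) - 2*y**2 + 12*y*(y**2 + 5) + 15*y - 10)/(12*(y**2 + 5)).
Check: d/dy[(-6*y**2*(y**2 + 5) - 2*y**2 + 12*y*(y**2 + 5) + 15*y - 10)/(12*(y**2 + 5))] = (-4*y**5 + 4*y**4 - 40*y**3 + 35*y**2 - 100*y + 125)/(4*y**4 + 40*y**2 + 100) = G'(y).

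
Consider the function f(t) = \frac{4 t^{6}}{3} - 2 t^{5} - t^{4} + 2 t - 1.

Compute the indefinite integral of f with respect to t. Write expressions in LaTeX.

Integrate term by term and add the pieces.
Check: d/dt[\frac{4 t^{7}}{21} - \frac{t^{6}}{3} - \frac{t^{5}}{5} + t^{2} - t] = \frac{4 t^{6}}{3} - 2 t^{5} - t^{4} + 2 t - 1 = f(t).

F(t) = \frac{4 t^{7}}{21} - \frac{t^{6}}{3} - \frac{t^{5}}{5} + t^{2} - t + C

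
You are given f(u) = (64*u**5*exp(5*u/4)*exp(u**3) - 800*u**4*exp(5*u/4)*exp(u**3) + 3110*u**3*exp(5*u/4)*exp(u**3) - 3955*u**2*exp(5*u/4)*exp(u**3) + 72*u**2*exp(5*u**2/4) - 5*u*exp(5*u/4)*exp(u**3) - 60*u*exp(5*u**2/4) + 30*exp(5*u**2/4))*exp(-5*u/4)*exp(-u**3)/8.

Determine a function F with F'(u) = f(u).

Recover f(u) by differentiating a candidate F(u); any mismatch rules it out.
Check: d/du[(64*u**6 - 960*u**5 + 4665*u**4 - 7910*u**3 - 15*u**2 - 144*exp(-5*u/4)*exp(5*u**2/4)*exp(-u**3))/48] = (64*u**5*exp(5*u/4)*exp(u**3) - 800*u**4*exp(5*u/4)*exp(u**3) + 3110*u**3*exp(5*u/4)*exp(u**3) - 3955*u**2*exp(5*u/4)*exp(u**3) + 72*u**2*exp(5*u**2/4) - 5*u*exp(5*u/4)*exp(u**3) - 60*u*exp(5*u**2/4) + 30*exp(5*u**2/4))*exp(-5*u/4)*exp(-u**3)/8 = f(u).

An antiderivative is F(u) = (64*u**6 - 960*u**5 + 4665*u**4 - 7910*u**3 - 15*u**2 - 144*exp(-5*u/4)*exp(5*u**2/4)*exp(-u**3))/48.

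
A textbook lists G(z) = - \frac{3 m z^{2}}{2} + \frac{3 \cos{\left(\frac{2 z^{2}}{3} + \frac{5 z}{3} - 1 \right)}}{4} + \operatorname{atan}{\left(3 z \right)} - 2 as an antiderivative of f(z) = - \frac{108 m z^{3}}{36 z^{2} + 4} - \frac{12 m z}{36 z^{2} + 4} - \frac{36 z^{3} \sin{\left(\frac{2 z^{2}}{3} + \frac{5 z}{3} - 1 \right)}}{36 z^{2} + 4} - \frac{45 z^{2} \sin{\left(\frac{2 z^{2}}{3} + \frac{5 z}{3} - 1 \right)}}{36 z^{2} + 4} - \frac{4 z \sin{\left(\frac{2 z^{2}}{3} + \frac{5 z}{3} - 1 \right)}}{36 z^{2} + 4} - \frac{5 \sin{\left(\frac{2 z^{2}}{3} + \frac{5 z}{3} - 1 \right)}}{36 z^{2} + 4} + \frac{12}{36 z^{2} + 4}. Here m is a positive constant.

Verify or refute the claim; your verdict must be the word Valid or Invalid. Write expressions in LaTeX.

Valid - the claim checks out under differentiation.

d/dz[G] = \frac{- 108 m z^{3} - 12 m z - 36 z^{3} \sin{\left(\frac{2 z^{2}}{3} + \frac{5 z}{3} - 1 \right)} - 45 z^{2} \sin{\left(\frac{2 z^{2}}{3} + \frac{5 z}{3} - 1 \right)} - 4 z \sin{\left(\frac{2 z^{2}}{3} + \frac{5 z}{3} - 1 \right)} - 5 \sin{\left(\frac{2 z^{2}}{3} + \frac{5 z}{3} - 1 \right)} + 12}{36 z^{2} + 4}
This equals f(z) exactly, so the claim holds.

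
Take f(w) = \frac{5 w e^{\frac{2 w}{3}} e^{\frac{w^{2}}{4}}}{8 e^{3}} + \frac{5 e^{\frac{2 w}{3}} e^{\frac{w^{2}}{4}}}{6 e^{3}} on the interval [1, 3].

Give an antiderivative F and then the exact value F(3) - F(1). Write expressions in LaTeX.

The substitution u = \frac{w^{2}}{4} + \frac{2 w}{3} - 3 works: f is exactly (dF/du)*(du/dw) for that inner function.
F(w) = \frac{5 e^{\frac{w^{2}}{4} + \frac{2 w}{3} - 3}}{4} is an antiderivative of f.
Check: d/dw[\frac{5 e^{\frac{w^{2}}{4} + \frac{2 w}{3} - 3}}{4}] = \frac{5 w e^{\frac{2 w}{3}} e^{\frac{w^{2}}{4}}}{8 e^{3}} + \frac{5 e^{\frac{2 w}{3}} e^{\frac{w^{2}}{4}}}{6 e^{3}} = f(w).
F(3) = \frac{5 e^{\frac{5}{4}}}{4}; F(1) = \frac{5}{4 e^{\frac{25}{12}}}.
Integral = F(3) - F(1) = - \frac{5}{4 e^{\frac{25}{12}}} + \frac{5 e^{\frac{5}{4}}}{4}.

Antiderivative: F(w) = \frac{5 e^{\frac{w^{2}}{4} + \frac{2 w}{3} - 3}}{4}; value = - \frac{5}{4 e^{\frac{25}{12}}} + \frac{5 e^{\frac{5}{4}}}{4}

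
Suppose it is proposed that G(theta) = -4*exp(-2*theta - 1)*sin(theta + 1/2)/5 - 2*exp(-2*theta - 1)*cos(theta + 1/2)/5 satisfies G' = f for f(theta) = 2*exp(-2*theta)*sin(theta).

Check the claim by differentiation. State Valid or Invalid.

Invalid: d/dtheta[G] - f = (-2*exp(1)*sin(theta) + 2*sin(theta + 1/2))*exp(-1)*exp(-2*theta), which is not 0.

d/dtheta[G] = 2*exp(-1)*exp(-2*theta)*sin(theta + 1/2)
d/dtheta[G] - f(theta) = (-2*exp(1)*sin(theta) + 2*sin(theta + 1/2))*exp(-1)*exp(-2*theta) != 0.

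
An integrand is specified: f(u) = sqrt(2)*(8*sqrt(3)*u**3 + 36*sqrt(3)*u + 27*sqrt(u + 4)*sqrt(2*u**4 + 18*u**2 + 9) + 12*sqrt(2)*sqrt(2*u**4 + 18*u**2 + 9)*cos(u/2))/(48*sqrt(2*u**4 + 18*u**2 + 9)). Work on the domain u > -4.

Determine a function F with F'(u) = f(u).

For F(u) to be correct the identity F'(u) - f(u) = 0 must hold.
Check: d/du[(9*sqrt(2)*u*sqrt(u + 4) + 36*sqrt(2)*sqrt(u + 4) + sqrt(6)*sqrt(2*u**4 + 18*u**2 + 9) + 24*sin(u/2))/24] = (8*sqrt(6)*u**3*sqrt(u + 4) + 36*sqrt(6)*u*sqrt(u + 4) + 27*sqrt(2)*u*sqrt(2*u**4 + 18*u**2 + 9) + 24*sqrt(u + 4)*sqrt(2*u**4 + 18*u**2 + 9)*cos(u/2) + 108*sqrt(2)*sqrt(2*u**4 + 18*u**2 + 9))/(48*sqrt(u + 4)*sqrt(2*u**4 + 18*u**2 + 9)), which equals f(u).

An antiderivative is F(u) = (9*sqrt(2)*u*sqrt(u + 4) + 36*sqrt(2)*sqrt(u + 4) + sqrt(6)*sqrt(2*u**4 + 18*u**2 + 9) + 24*sin(u/2))/24.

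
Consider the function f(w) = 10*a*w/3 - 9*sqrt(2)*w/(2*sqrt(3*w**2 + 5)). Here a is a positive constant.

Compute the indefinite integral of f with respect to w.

F(w) = (10*a*w**2 - 9*sqrt(2)*sqrt(3*w**2 + 5))/6 + C

The integrand splits into summands that can be handled one at a time.
Check: d/dw[(10*a*w**2 - 9*sqrt(2)*sqrt(3*w**2 + 5))/6] = (20*a*w*sqrt(3*w**2 + 5) - 27*sqrt(2)*w)/(6*sqrt(3*w**2 + 5)), which equals f(w).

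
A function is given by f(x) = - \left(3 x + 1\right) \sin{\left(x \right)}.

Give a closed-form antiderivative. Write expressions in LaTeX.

An antiderivative is F(x) = 3 x \cos{\left(x \right)} - 3 \sin{\left(x \right)} + \cos{\left(x \right)}.

For F(x) to be correct the identity F'(x) - f(x) = 0 must hold.
Check: d/dx[3 x \cos{\left(x \right)} - 3 \sin{\left(x \right)} + \cos{\left(x \right)}] = - 3 x \sin{\left(x \right)} - \sin{\left(x \right)}, which equals f(x).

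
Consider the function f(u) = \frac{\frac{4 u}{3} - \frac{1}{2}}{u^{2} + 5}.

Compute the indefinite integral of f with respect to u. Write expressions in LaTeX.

F(u) = - \frac{- 20 \log{\left(u^{2} + 5 \right)} + 3 \sqrt{5} \operatorname{atan}{\left(\frac{\sqrt{5} u}{5} \right)}}{30} + C

For F(u) to be correct the identity F'(u) - f(u) = 0 must hold.
Check: d/du[- \frac{- 20 \log{\left(u^{2} + 5 \right)} + 3 \sqrt{5} \operatorname{atan}{\left(\frac{\sqrt{5} u}{5} \right)}}{30}] = \frac{8 u - 3}{6 u^{2} + 30}, which equals f(u).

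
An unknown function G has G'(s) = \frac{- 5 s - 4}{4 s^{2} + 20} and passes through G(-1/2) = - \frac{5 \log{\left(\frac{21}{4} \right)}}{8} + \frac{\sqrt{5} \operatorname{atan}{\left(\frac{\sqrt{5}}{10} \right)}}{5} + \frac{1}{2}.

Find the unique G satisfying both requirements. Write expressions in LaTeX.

Whatever form G(s) takes, its d/ds must return the stated G'(s).
A general antiderivative is - \frac{5 \log{\left(s^{2} + 5 \right)}}{8} - \frac{\sqrt{5} \operatorname{atan}{\left(\frac{\sqrt{5} s}{5} \right)}}{5} + C.
The condition gives C = - \frac{5 \log{\left(\frac{21}{4} \right)}}{8} + \frac{\sqrt{5} \operatorname{atan}{\left(\frac{\sqrt{5}}{10} \right)}}{5} + \frac{1}{2} - (- \frac{5 \log{\left(\frac{21}{4} \right)}}{8} + \frac{\sqrt{5} \operatorname{atan}{\left(\frac{\sqrt{5}}{10} \right)}}{5}) = \frac{1}{2}.
So G(s) = - \frac{25 \log{\left(s^{2} + 5 \right)} + 8 \sqrt{5} \operatorname{atan}{\left(\frac{\sqrt{5} s}{5} \right)} - 20}{40}.
Check: d/ds[- \frac{25 \log{\left(s^{2} + 5 \right)} + 8 \sqrt{5} \operatorname{atan}{\left(\frac{\sqrt{5} s}{5} \right)} - 20}{40}] = \frac{- 5 s - 4}{4 s^{2} + 20} = G'(s).

G(s) = - \frac{25 \log{\left(s^{2} + 5 \right)} + 8 \sqrt{5} \operatorname{atan}{\left(\frac{\sqrt{5} s}{5} \right)} - 20}{40}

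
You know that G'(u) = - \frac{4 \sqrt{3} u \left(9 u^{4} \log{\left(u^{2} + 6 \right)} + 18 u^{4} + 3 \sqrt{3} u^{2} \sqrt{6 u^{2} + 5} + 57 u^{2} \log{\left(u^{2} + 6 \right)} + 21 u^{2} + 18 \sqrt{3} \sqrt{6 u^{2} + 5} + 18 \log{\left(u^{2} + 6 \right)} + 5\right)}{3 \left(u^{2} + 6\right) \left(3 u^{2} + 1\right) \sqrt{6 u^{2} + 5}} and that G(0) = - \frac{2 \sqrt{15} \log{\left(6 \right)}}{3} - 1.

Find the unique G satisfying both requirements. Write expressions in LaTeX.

G(u) = - 2 \sqrt{2 u^{2} + \frac{5}{3}} \log{\left(u^{2} + 6 \right)} - 2 \log{\left(3 u^{2} + 1 \right)} - 1

Recover the given G'(u) by differentiating a candidate G(u); any mismatch rules it out.
A general antiderivative is - 2 \sqrt{2 u^{2} + \frac{5}{3}} \log{\left(u^{2} + 6 \right)} - 2 \log{\left(3 u^{2} + 1 \right)} + C.
The condition gives C = - \frac{2 \sqrt{15} \log{\left(6 \right)}}{3} - 1 - (- \frac{2 \sqrt{15} \log{\left(6 \right)}}{3}) = -1.
So G(u) = - 2 \sqrt{2 u^{2} + \frac{5}{3}} \log{\left(u^{2} + 6 \right)} - 2 \log{\left(3 u^{2} + 1 \right)} - 1.
Check: d/du[- 2 \sqrt{2 u^{2} + \frac{5}{3}} \log{\left(u^{2} + 6 \right)} - 2 \log{\left(3 u^{2} + 1 \right)} - 1] = \frac{- 36 u^{5} \log{\left(u^{2} + 6 \right)} - 72 u^{5} - 12 \sqrt{3} u^{3} \sqrt{6 u^{2} + 5} - 228 u^{3} \log{\left(u^{2} + 6 \right)} - 84 u^{3} - 72 \sqrt{3} u \sqrt{6 u^{2} + 5} - 72 u \log{\left(u^{2} + 6 \right)} - 20 u}{3 \sqrt{3} u^{4} \sqrt{6 u^{2} + 5} + 19 \sqrt{3} u^{2} \sqrt{6 u^{2} + 5} + 6 \sqrt{3} \sqrt{6 u^{2} + 5}}, which equals G'(u).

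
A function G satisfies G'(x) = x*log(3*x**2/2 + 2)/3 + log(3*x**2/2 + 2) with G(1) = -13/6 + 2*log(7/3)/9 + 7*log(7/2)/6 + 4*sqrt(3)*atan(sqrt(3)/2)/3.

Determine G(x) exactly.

Integrate term by term and add the pieces.
A general antiderivative is -x**2/6 - 2*x + (x**2/6 + x)*log(3*x**2/2 + 2) + 2*log(x**2 + 4/3)/9 + 4*sqrt(3)*atan(sqrt(3)*x/2)/3 + C.
The condition gives C = -13/6 + 2*log(7/3)/9 + 7*log(7/2)/6 + 4*sqrt(3)*atan(sqrt(3)/2)/3 - (-13/6 + 2*log(7/3)/9 + 7*log(7/2)/6 + 4*sqrt(3)*atan(sqrt(3)/2)/3) = 0.
So G(x) = (3*x**2*log(3*x**2/2 + 2) - 3*x**2 + 18*x*log(3*x**2/2 + 2) - 36*x + 4*log(x**2 + 4/3) + 24*sqrt(3)*atan(sqrt(3)*x/2))/18.
Check: d/dx[(3*x**2*log(3*x**2/2 + 2) - 3*x**2 + 18*x*log(3*x**2/2 + 2) - 36*x + 4*log(x**2 + 4/3) + 24*sqrt(3)*atan(sqrt(3)*x/2))/18] = x*log(3*x**2/2 + 2)/3 + log(3*x**2/2 + 2) = G'(x).

G(x) = (3*x**2*log(3*x**2/2 + 2) - 3*x**2 + 18*x*log(3*x**2/2 + 2) - 36*x + 4*log(x**2 + 4/3) + 24*sqrt(3)*atan(sqrt(3)*x/2))/18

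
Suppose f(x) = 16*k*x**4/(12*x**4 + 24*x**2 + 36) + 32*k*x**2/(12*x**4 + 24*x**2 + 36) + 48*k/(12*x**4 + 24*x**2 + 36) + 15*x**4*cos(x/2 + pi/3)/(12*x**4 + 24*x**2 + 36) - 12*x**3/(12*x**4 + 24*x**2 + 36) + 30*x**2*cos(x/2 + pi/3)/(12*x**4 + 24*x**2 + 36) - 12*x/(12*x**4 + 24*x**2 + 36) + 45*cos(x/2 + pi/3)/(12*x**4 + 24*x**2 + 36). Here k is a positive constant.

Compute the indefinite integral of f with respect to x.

F(x) = 4*k*x/3 - log(x**4 + 2*x**2 + 3)/4 + 5*sin(x/2 + pi/3)/2 + C

The integrand splits into summands that can be handled one at a time.
Check: d/dx[4*k*x/3 - log(x**4 + 2*x**2 + 3)/4 + 5*sin(x/2 + pi/3)/2] = (16*k*x**4 + 32*k*x**2 + 48*k + 15*x**4*cos(x/2 + pi/3) - 12*x**3 + 30*x**2*cos(x/2 + pi/3) - 12*x + 45*cos(x/2 + pi/3))/(12*x**4 + 24*x**2 + 36), which equals f(x).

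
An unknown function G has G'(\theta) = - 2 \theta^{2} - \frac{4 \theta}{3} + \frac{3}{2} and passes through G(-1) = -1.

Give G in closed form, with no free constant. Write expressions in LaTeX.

Integrate term by term and add the pieces.
A general antiderivative is - \frac{2 \theta^{3}}{3} - \frac{2 \theta^{2}}{3} + \frac{3 \theta}{2} + C.
The condition gives C = -1 - (- \frac{3}{2}) = \frac{1}{2}.
So G(\theta) = - \frac{2 \theta^{3}}{3} - \frac{2 \theta^{2}}{3} + \frac{3 \theta}{2} + \frac{1}{2}.
Check: d/d\theta[- \frac{2 \theta^{3}}{3} - \frac{2 \theta^{2}}{3} + \frac{3 \theta}{2} + \frac{1}{2}] = - 2 \theta^{2} - \frac{4 \theta}{3} + \frac{3}{2} = G'(\theta).

G(\theta) = - \frac{2 \theta^{3}}{3} - \frac{2 \theta^{2}}{3} + \frac{3 \theta}{2} + \frac{1}{2}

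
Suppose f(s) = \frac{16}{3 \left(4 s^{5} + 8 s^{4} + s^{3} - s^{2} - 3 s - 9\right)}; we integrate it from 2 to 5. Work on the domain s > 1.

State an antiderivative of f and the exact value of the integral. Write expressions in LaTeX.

The denominator factors as 3 \left(s - 1\right) \left(2 s + 3\right)^{2} \left(s^{2} + 1\right); partial fractions split f into directly integrable pieces: \frac{8 \left(7 s - 17\right)}{507 \left(s^{2} + 1\right)} - \frac{5504}{12675 \left(2 s + 3\right)} - \frac{128}{195 \left(2 s + 3\right)^{2}} + \frac{8}{75 \left(s - 1\right)}.
F(s) = \frac{4 \left(338 \left(2 s + 3\right) \log{\left(s - 1 \right)} - 688 \left(2 s + 3\right) \log{\left(s + \frac{3}{2} \right)} + 175 \left(2 s + 3\right) \log{\left(s^{2} + 1 \right)} - 850 \left(2 s + 3\right) \operatorname{atan}{\left(s \right)} + 1040\right)}{12675 \left(2 s + 3\right)} is an antiderivative of f.
Check: d/ds[\frac{4 \left(338 \left(2 s + 3\right) \log{\left(s - 1 \right)} - 688 \left(2 s + 3\right) \log{\left(s + \frac{3}{2} \right)} + 175 \left(2 s + 3\right) \log{\left(s^{2} + 1 \right)} - 850 \left(2 s + 3\right) \operatorname{atan}{\left(s \right)} + 1040\right)}{12675 \left(2 s + 3\right)}] = \frac{16}{12 s^{5} + 24 s^{4} + 3 s^{3} - 3 s^{2} - 9 s - 27}, which equals f(s).
F(5) = - \frac{2752 \log{\left(\frac{13}{2} \right)}}{12675} - \frac{136 \operatorname{atan}{\left(5 \right)}}{507} + \frac{64}{2535} + \frac{8 \log{\left(4 \right)}}{75} + \frac{28 \log{\left(26 \right)}}{507}; F(2) = - \frac{136 \operatorname{atan}{\left(2 \right)}}{507} - \frac{2752 \log{\left(\frac{7}{2} \right)}}{12675} + \frac{64}{1365} + \frac{28 \log{\left(5 \right)}}{507}.
Integral = F(5) - F(2) = - \frac{2752 \log{\left(\frac{13}{2} \right)}}{12675} - \frac{136 \operatorname{atan}{\left(5 \right)}}{507} - \frac{28 \log{\left(5 \right)}}{507} - \frac{128}{5915} + \frac{8 \log{\left(4 \right)}}{75} + \frac{28 \log{\left(26 \right)}}{507} + \frac{2752 \log{\left(\frac{7}{2} \right)}}{12675} + \frac{136 \operatorname{atan}{\left(2 \right)}}{507}.

Antiderivative: F(s) = \frac{4 \left(338 \left(2 s + 3\right) \log{\left(s - 1 \right)} - 688 \left(2 s + 3\right) \log{\left(s + \frac{3}{2} \right)} + 175 \left(2 s + 3\right) \log{\left(s^{2} + 1 \right)} - 850 \left(2 s + 3\right) \operatorname{atan}{\left(s \right)} + 1040\right)}{12675 \left(2 s + 3\right)}; value = - \frac{2752 \log{\left(\frac{13}{2} \right)}}{12675} - \frac{136 \operatorname{atan}{\left(5 \right)}}{507} - \frac{28 \log{\left(5 \right)}}{507} - \frac{128}{5915} + \frac{8 \log{\left(4 \right)}}{75} + \frac{28 \log{\left(26 \right)}}{507} + \frac{2752 \log{\left(\frac{7}{2} \right)}}{12675} + \frac{136 \operatorname{atan}{\left(2 \right)}}{507}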